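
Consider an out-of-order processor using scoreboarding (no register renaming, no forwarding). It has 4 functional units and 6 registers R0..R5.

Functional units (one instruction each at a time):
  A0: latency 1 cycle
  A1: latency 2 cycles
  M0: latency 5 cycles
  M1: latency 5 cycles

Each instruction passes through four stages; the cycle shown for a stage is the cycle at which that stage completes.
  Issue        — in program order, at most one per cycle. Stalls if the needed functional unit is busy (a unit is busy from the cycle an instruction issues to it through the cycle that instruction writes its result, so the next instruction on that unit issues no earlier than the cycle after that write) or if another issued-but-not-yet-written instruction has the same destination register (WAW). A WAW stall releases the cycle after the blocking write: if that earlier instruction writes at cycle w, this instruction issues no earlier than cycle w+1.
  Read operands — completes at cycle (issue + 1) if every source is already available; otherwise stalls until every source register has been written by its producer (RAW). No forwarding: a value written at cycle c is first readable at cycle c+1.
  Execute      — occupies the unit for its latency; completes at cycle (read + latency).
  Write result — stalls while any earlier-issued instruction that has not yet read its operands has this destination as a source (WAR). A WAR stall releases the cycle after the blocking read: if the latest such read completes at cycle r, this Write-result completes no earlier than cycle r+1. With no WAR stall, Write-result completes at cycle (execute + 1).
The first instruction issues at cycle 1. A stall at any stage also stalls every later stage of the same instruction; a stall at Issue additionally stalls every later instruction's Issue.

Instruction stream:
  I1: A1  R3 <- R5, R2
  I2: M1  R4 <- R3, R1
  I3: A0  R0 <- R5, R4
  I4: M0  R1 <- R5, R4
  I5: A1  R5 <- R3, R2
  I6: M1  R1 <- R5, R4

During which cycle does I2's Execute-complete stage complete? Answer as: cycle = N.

cycle 1: I1→A1
cycle 2: I1 RO · I2→M1
cycle 3: I3→A0
cycle 4: I1 EX · I4→M0
cycle 5: I1 WR R3
cycle 6: I2 RO · I5→A1
cycle 7: I5 RO
cycle 9: I5 EX
cycle 11: I2 EX
cycle 12: I2 WR R4
cycle 13: I3 RO · I4 RO
cycle 14: I3 EX · I5 WR R5
cycle 15: I3 WR R0
cycle 18: I4 EX
cycle 19: I4 WR R1
cycle 20: I6→M1
cycle 21: I6 RO
cycle 26: I6 EX
cycle 27: I6 WR R1

cycle = 11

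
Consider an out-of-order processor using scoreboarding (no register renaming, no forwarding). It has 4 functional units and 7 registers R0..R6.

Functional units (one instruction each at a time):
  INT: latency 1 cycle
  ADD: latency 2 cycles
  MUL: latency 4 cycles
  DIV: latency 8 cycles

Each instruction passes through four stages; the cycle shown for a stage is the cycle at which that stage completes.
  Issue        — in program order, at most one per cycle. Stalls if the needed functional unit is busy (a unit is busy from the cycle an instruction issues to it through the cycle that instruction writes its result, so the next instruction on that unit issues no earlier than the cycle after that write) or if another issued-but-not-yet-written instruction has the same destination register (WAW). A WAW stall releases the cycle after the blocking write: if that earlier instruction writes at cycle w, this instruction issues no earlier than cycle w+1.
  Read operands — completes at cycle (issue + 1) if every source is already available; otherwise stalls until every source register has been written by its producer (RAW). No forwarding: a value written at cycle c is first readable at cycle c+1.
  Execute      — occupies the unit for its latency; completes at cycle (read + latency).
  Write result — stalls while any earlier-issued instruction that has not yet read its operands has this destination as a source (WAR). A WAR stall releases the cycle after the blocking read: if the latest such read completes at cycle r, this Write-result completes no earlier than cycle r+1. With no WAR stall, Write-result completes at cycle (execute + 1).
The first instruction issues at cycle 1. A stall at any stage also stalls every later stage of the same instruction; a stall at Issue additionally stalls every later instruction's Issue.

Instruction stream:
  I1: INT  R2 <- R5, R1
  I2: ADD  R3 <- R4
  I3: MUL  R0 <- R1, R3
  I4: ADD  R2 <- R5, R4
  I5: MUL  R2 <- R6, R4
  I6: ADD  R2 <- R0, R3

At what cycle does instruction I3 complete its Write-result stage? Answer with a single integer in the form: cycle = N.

cycle = 12

c1: I1 issues→INT
c2: I1 reads, I2 issues→ADD
c3: I1 exec-done, I2 reads, I3 issues→MUL
c4: I1 writes R2
c5: I2 exec-done
c6: I2 writes R3
c7: I3 reads, I4 issues→ADD
c8: I4 reads
c10: I4 exec-done
c11: I3 exec-done, I4 writes R2
c12: I3 writes R0
c13: I5 issues→MUL
c14: I5 reads
c18: I5 exec-done
c19: I5 writes R2
c20: I6 issues→ADD
c21: I6 reads
c23: I6 exec-done
c24: I6 writes R2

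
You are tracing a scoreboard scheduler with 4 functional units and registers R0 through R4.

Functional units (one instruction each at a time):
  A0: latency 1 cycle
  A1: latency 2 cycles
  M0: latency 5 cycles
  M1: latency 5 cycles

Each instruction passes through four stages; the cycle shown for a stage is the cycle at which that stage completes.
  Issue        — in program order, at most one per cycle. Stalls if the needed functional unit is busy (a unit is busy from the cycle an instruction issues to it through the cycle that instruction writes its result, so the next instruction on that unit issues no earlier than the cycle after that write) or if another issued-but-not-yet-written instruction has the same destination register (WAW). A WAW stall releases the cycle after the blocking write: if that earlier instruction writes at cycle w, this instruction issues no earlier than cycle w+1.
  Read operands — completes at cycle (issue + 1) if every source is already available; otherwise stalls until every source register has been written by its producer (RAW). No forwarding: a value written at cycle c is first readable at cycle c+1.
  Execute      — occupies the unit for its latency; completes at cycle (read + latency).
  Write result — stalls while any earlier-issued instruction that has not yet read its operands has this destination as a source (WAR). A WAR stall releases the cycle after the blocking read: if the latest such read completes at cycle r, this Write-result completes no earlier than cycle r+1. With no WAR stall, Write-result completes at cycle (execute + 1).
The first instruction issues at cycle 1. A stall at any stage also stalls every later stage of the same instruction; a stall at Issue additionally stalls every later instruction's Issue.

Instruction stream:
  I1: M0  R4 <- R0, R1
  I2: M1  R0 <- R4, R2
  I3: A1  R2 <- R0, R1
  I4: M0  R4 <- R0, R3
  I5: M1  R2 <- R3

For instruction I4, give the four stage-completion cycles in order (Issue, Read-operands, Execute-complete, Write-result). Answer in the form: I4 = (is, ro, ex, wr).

I4 = (9, 16, 21, 22)

[1] I1 dispatched to M0
[2] I1 operands ready · I2 dispatched to M1
[3] I3 dispatched to A1
[7] I1 complete
[8] R4←I1
[9] I2 operands ready · I4 dispatched to M0
[14] I2 complete
[15] R0←I2
[16] I3 operands ready · I4 operands ready
[18] I3 complete
[19] R2←I3
[20] I5 dispatched to M1
[21] I4 complete · I5 operands ready
[22] R4←I4
[26] I5 complete
[27] R2←I5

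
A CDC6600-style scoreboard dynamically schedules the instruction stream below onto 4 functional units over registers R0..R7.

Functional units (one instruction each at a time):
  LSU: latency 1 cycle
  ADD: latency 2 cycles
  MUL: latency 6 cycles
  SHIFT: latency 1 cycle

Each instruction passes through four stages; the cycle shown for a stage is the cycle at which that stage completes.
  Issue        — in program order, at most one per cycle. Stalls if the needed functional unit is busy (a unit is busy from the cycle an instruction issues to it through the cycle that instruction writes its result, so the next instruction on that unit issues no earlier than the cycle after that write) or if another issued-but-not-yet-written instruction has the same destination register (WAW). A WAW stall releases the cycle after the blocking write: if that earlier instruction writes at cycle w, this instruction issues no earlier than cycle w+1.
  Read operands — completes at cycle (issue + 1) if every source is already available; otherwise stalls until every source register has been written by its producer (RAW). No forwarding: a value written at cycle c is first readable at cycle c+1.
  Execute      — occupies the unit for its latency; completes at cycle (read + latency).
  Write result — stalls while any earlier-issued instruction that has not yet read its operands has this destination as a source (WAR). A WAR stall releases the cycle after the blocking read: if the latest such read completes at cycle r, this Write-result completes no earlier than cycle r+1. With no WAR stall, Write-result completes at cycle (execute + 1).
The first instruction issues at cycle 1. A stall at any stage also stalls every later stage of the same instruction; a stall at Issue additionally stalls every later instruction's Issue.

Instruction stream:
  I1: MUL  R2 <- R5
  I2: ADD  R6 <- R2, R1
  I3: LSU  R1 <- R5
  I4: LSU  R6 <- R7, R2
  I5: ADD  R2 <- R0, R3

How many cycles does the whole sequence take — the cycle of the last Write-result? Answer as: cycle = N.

t=1  I1 dispatched to MUL
t=2  I1 operands ready · I2 dispatched to ADD
t=3  I3 dispatched to LSU
t=4  I3 operands ready
t=5  I3 complete
t=8  I1 complete
t=9  R2←I1
t=10  I2 operands ready
t=11  R1←I3
t=12  I2 complete
t=13  R6←I2
t=14  I4 dispatched to LSU
t=15  I4 operands ready · I5 dispatched to ADD
t=16  I4 complete · I5 operands ready
t=17  R6←I4
t=18  I5 complete
t=19  R2←I5

cycle = 19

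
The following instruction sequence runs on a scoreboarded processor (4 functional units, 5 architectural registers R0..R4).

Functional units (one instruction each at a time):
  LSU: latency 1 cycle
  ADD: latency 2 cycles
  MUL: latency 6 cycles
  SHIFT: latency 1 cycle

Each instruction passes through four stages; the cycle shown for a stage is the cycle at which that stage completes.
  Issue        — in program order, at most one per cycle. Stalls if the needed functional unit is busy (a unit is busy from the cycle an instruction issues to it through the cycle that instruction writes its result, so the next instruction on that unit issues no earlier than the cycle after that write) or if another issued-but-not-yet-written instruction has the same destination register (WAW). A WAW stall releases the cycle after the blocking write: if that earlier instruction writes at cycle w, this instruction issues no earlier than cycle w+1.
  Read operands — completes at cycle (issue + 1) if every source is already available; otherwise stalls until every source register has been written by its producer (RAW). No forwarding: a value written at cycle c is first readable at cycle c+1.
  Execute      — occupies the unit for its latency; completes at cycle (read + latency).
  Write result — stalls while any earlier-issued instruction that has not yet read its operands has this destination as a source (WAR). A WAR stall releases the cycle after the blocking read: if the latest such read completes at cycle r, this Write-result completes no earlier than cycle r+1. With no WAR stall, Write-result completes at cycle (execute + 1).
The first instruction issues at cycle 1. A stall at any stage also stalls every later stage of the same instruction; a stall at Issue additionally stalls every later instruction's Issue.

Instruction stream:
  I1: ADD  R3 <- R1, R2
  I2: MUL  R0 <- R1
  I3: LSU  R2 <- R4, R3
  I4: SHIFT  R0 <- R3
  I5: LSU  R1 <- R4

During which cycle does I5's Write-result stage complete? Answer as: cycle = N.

c1: I1 issues→ADD
c2: I1 reads | I2 issues→MUL
c3: I2 reads | I3 issues→LSU
c4: I1 exec-done
c5: I1 writes R3
c6: I3 reads
c7: I3 exec-done
c8: I3 writes R2
c9: I2 exec-done
c10: I2 writes R0
c11: I4 issues→SHIFT
c12: I4 reads | I5 issues→LSU
c13: I4 exec-done | I5 reads
c14: I4 writes R0 | I5 exec-done
c15: I5 writes R1

cycle = 15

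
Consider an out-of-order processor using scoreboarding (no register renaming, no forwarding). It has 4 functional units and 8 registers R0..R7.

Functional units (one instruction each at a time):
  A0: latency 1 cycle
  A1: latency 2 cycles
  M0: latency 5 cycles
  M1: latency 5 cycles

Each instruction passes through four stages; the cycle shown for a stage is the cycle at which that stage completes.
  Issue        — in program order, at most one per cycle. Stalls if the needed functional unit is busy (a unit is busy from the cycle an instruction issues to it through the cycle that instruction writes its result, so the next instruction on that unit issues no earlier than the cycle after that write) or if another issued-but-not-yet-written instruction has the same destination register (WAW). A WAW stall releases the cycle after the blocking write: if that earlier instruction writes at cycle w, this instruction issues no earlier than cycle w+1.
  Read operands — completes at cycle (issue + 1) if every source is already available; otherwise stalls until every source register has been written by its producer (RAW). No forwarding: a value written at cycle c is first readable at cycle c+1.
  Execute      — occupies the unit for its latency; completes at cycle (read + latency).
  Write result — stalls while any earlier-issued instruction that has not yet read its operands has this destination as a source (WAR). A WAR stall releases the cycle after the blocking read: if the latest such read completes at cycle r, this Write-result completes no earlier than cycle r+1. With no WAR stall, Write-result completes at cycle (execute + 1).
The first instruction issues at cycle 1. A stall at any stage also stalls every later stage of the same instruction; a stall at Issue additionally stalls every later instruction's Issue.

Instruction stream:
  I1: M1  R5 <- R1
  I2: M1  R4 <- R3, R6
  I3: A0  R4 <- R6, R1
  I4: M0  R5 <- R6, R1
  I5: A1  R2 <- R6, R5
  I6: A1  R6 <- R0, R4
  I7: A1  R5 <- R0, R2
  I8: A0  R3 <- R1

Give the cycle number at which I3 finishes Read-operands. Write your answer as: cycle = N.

c1: I1→M1
c2: I1 RO
c7: I1 EX
c8: I1 WR R5
c9: I2→M1
c10: I2 RO
c15: I2 EX
c16: I2 WR R4
c17: I3→A0
c18: I3 RO · I4→M0
c19: I3 EX · I4 RO · I5→A1
c20: I3 WR R4
c24: I4 EX
c25: I4 WR R5
c26: I5 RO
c28: I5 EX
c29: I5 WR R2
c30: I6→A1
c31: I6 RO
c33: I6 EX
c34: I6 WR R6
c35: I7→A1
c36: I7 RO · I8→A0
c37: I8 RO
c38: I7 EX · I8 EX
c39: I7 WR R5 · I8 WR R3

cycle = 18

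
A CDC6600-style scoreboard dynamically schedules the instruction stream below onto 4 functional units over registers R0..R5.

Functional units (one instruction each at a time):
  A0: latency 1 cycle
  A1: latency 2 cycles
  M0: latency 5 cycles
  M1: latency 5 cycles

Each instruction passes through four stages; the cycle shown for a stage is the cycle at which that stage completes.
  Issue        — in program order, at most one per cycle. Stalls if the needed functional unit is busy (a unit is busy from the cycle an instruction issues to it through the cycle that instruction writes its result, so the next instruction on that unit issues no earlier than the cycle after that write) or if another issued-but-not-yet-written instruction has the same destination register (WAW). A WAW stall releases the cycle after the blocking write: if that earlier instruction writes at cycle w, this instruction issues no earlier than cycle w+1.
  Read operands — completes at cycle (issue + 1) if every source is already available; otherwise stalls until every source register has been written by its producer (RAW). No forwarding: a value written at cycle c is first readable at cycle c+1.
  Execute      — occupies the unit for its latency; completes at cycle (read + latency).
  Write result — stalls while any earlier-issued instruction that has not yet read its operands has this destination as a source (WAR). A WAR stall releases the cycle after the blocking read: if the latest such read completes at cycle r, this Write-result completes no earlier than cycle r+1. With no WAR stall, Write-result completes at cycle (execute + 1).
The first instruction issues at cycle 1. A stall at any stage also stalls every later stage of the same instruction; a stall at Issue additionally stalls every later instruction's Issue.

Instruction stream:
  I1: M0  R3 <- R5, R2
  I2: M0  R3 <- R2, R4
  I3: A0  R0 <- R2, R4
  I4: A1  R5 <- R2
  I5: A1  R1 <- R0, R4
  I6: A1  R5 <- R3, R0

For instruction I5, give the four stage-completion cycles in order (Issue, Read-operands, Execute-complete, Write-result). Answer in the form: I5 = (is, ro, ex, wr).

I5 = (16, 17, 19, 20)

I1 -> (1, 2, 7, 8)
I2 -> (9, 10, 15, 16)  // struct: M0 busy until I1 writes@8
I3 -> (10, 11, 12, 13)
I4 -> (11, 12, 14, 15)
I5 -> (16, 17, 19, 20)  // struct: A1 busy until I4 writes@15
I6 -> (21, 22, 24, 25)  // struct: A1 busy until I5 writes@20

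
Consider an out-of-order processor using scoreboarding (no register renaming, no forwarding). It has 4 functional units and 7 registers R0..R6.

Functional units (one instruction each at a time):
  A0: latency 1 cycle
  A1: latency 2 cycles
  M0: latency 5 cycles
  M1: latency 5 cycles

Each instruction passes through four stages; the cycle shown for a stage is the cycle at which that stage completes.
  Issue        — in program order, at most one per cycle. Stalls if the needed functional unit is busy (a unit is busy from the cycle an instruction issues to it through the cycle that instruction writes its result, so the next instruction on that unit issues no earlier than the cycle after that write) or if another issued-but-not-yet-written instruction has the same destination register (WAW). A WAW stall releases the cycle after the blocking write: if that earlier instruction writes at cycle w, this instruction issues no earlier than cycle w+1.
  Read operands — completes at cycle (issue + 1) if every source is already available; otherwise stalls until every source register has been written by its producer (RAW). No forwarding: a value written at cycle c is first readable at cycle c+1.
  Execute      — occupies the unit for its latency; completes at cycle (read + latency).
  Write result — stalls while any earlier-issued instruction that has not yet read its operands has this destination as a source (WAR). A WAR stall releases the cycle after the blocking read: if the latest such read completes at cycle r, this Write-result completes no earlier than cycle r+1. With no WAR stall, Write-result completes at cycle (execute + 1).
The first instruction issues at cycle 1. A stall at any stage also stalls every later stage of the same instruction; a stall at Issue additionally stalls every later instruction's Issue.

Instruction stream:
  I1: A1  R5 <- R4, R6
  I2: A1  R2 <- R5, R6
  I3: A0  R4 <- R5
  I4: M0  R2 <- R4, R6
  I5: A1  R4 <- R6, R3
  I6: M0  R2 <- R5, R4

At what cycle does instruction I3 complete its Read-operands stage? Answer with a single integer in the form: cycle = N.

cycle = 8

I1: IS=1 RO=2 EX=4 WR=5
I2: IS=6 RO=7 EX=9 WR=10  [struct: A1 busy until I1 writes@5]
I3: IS=7 RO=8 EX=9 WR=10
I4: IS=11 RO=12 EX=17 WR=18  [WAW R2: wait I2 write@10]
I5: IS=12 RO=13 EX=15 WR=16
I6: IS=19 RO=20 EX=25 WR=26  [struct: M0 busy until I4 writes@18]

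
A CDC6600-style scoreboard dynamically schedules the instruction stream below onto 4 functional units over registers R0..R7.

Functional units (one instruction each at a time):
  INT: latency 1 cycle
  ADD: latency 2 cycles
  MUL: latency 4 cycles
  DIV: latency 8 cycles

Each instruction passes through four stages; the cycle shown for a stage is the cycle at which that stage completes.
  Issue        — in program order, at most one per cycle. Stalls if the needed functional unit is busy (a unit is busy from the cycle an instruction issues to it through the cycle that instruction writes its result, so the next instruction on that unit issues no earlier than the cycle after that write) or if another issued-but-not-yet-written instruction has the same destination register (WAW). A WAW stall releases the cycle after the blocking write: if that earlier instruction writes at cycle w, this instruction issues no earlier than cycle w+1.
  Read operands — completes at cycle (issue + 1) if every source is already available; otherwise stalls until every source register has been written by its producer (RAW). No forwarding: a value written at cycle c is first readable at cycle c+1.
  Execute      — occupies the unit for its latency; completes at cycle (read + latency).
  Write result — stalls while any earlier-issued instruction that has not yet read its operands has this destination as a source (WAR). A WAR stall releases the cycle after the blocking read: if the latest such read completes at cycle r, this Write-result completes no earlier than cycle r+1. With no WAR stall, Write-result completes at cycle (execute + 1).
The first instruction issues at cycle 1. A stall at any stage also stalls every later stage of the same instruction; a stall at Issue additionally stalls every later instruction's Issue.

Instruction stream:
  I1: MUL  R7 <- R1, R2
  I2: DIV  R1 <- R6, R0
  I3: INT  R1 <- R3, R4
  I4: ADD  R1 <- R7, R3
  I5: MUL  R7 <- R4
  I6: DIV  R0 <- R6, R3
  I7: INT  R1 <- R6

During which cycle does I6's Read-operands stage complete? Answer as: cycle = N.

[1] I1 dispatched to MUL
[2] I1 operands ready | I2 dispatched to DIV
[3] I2 operands ready
[6] I1 complete
[7] R7←I1
[11] I2 complete
[12] R1←I2
[13] I3 dispatched to INT
[14] I3 operands ready
[15] I3 complete
[16] R1←I3
[17] I4 dispatched to ADD
[18] I4 operands ready | I5 dispatched to MUL
[19] I5 operands ready | I6 dispatched to DIV
[20] I4 complete | I6 operands ready
[21] R1←I4
[22] I7 dispatched to INT
[23] I5 complete | I7 operands ready
[24] R7←I5 | I7 complete
[25] R1←I7
[28] I6 complete
[29] R0←I6

cycle = 20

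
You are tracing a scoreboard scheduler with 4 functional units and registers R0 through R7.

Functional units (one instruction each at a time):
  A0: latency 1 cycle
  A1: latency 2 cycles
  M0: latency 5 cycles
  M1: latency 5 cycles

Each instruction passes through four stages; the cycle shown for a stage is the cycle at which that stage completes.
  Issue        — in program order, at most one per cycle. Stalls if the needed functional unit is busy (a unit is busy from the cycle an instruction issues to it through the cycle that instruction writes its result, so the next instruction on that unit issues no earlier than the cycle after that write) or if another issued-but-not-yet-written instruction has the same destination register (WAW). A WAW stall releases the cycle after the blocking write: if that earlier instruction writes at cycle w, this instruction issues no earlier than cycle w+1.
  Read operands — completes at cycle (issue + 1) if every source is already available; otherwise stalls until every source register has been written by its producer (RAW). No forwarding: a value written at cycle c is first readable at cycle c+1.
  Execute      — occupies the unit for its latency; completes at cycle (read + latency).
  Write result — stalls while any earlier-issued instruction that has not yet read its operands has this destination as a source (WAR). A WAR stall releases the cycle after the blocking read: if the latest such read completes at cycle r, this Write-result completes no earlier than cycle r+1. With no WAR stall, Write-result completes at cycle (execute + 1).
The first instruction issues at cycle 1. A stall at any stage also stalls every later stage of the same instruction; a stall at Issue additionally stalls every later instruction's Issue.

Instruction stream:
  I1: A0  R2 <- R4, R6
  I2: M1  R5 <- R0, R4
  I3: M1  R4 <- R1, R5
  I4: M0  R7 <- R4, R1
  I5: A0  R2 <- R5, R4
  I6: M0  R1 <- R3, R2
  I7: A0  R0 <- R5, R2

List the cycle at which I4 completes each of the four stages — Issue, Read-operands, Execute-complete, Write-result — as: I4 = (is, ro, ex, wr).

cycle 1: I1→A0
cycle 2: I1 RO · I2→M1
cycle 3: I1 EX · I2 RO
cycle 4: I1 WR R2
cycle 8: I2 EX
cycle 9: I2 WR R5
cycle 10: I3→M1
cycle 11: I3 RO · I4→M0
cycle 12: I5→A0
cycle 16: I3 EX
cycle 17: I3 WR R4
cycle 18: I4 RO · I5 RO
cycle 19: I5 EX
cycle 20: I5 WR R2
cycle 23: I4 EX
cycle 24: I4 WR R7
cycle 25: I6→M0
cycle 26: I6 RO · I7→A0
cycle 27: I7 RO
cycle 28: I7 EX
cycle 29: I7 WR R0
cycle 31: I6 EX
cycle 32: I6 WR R1

I4 = (11, 18, 23, 24)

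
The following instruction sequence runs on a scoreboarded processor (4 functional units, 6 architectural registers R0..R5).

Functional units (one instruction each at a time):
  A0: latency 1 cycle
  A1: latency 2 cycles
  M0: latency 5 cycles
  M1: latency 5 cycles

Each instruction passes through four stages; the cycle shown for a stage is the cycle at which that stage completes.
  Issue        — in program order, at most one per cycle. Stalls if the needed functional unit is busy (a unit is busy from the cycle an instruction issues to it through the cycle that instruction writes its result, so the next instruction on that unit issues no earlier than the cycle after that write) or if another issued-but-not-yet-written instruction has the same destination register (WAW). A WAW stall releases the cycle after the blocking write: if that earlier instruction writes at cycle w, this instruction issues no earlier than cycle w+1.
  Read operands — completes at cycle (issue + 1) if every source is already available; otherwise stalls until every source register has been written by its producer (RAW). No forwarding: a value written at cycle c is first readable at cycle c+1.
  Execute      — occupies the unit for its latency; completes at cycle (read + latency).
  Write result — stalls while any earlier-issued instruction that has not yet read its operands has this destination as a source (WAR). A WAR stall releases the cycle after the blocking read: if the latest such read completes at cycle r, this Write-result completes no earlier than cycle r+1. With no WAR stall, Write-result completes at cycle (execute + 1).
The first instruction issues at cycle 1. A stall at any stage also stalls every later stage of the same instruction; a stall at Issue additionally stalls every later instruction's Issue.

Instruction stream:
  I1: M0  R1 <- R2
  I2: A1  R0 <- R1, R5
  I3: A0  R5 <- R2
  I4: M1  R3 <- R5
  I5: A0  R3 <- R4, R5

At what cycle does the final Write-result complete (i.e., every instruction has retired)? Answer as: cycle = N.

cycle 1: I1 dispatched to M0
cycle 2: I1 operands ready | I2 dispatched to A1
cycle 3: I3 dispatched to A0
cycle 4: I3 operands ready | I4 dispatched to M1
cycle 5: I3 complete
cycle 7: I1 complete
cycle 8: R1←I1
cycle 9: I2 operands ready
cycle 10: R5←I3
cycle 11: I2 complete | I4 operands ready
cycle 12: R0←I2
cycle 16: I4 complete
cycle 17: R3←I4
cycle 18: I5 dispatched to A0
cycle 19: I5 operands ready
cycle 20: I5 complete
cycle 21: R3←I5

cycle = 21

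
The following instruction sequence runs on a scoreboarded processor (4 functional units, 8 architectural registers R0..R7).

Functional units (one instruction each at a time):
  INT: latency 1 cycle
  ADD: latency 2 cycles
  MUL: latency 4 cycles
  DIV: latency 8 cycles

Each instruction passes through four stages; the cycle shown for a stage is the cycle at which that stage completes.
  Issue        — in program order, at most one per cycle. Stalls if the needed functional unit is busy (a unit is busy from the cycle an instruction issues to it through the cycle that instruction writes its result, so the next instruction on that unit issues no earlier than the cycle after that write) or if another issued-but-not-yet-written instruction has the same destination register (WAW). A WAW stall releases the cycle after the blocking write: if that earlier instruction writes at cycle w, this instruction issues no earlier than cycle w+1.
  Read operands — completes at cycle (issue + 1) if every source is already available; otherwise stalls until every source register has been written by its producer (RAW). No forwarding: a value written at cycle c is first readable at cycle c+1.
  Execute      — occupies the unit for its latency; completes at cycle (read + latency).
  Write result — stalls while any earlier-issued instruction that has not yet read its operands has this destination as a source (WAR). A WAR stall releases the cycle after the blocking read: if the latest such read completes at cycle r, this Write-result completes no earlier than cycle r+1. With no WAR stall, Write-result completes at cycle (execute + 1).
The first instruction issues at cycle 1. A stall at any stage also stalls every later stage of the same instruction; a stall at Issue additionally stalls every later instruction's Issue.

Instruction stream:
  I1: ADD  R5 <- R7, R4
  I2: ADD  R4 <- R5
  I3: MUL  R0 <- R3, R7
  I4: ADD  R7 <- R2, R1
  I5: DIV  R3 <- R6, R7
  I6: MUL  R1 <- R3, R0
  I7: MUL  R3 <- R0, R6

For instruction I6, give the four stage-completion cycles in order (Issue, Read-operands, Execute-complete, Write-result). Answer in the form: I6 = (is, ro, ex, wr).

cycle 1: I1→ADD
cycle 2: I1 RO
cycle 4: I1 EX
cycle 5: I1 WR R5
cycle 6: I2→ADD
cycle 7: I2 RO · I3→MUL
cycle 8: I3 RO
cycle 9: I2 EX
cycle 10: I2 WR R4
cycle 11: I4→ADD
cycle 12: I3 EX · I4 RO · I5→DIV
cycle 13: I3 WR R0
cycle 14: I4 EX · I6→MUL
cycle 15: I4 WR R7
cycle 16: I5 RO
cycle 24: I5 EX
cycle 25: I5 WR R3
cycle 26: I6 RO
cycle 30: I6 EX
cycle 31: I6 WR R1
cycle 32: I7→MUL
cycle 33: I7 RO
cycle 37: I7 EX
cycle 38: I7 WR R3

I6 = (14, 26, 30, 31)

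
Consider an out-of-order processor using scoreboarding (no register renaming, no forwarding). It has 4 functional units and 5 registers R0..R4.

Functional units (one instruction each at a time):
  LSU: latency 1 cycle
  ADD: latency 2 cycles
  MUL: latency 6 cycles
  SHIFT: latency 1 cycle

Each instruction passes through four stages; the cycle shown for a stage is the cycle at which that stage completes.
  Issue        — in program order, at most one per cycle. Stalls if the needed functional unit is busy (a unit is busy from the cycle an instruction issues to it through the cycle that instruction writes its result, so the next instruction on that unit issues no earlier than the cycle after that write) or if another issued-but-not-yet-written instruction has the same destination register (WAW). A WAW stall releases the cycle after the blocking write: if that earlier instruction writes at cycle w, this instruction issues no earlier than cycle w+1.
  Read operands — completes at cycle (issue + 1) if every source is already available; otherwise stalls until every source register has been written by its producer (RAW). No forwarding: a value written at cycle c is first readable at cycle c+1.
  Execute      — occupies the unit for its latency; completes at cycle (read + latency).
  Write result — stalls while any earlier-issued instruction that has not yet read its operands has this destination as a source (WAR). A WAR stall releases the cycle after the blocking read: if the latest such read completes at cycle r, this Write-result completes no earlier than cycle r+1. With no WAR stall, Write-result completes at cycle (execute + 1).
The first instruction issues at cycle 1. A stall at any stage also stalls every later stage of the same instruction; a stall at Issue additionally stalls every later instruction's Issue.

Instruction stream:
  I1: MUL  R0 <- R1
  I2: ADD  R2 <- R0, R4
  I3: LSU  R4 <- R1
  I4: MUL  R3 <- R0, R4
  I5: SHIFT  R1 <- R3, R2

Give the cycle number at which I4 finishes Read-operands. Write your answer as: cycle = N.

t=1  I1 dispatched to MUL
t=2  I1 operands ready | I2 dispatched to ADD
t=3  I3 dispatched to LSU
t=4  I3 operands ready
t=5  I3 complete
t=8  I1 complete
t=9  R0←I1
t=10  I2 operands ready | I4 dispatched to MUL
t=11  R4←I3 | I5 dispatched to SHIFT
t=12  I2 complete | I4 operands ready
t=13  R2←I2
t=18  I4 complete
t=19  R3←I4
t=20  I5 operands ready
t=21  I5 complete
t=22  R1←I5

cycle = 12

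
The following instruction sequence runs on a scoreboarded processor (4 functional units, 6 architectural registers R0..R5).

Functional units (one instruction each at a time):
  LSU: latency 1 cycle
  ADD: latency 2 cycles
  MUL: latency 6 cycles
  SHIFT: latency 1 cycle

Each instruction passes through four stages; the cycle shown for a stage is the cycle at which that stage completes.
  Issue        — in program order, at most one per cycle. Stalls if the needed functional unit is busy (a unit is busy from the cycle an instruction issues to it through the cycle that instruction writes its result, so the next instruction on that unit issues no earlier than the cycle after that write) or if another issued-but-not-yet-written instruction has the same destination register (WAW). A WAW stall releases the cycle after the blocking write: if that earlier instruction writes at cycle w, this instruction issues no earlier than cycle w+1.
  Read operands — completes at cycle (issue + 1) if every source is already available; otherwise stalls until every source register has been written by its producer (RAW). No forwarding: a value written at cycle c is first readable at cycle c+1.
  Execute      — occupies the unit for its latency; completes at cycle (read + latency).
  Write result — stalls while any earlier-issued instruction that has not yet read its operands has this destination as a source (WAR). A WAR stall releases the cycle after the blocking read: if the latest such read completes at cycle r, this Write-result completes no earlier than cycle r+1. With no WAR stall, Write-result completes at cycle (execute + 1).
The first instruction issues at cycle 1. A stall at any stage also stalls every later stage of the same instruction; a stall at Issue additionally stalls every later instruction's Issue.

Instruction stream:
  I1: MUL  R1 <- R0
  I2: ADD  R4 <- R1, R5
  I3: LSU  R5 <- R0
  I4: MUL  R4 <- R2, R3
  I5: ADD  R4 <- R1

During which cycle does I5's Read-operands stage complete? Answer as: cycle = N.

[I1] 1/2/8/9
[I2] 2/10/12/13  (RAW R1: wait I1 write@9)
[I3] 3/4/5/11  (WAR R5: wait I2 read@10)
[I4] 14/15/21/22  (WAW R4: wait I2 write@13)
[I5] 23/24/26/27  (WAW R4: wait I4 write@22)

cycle = 24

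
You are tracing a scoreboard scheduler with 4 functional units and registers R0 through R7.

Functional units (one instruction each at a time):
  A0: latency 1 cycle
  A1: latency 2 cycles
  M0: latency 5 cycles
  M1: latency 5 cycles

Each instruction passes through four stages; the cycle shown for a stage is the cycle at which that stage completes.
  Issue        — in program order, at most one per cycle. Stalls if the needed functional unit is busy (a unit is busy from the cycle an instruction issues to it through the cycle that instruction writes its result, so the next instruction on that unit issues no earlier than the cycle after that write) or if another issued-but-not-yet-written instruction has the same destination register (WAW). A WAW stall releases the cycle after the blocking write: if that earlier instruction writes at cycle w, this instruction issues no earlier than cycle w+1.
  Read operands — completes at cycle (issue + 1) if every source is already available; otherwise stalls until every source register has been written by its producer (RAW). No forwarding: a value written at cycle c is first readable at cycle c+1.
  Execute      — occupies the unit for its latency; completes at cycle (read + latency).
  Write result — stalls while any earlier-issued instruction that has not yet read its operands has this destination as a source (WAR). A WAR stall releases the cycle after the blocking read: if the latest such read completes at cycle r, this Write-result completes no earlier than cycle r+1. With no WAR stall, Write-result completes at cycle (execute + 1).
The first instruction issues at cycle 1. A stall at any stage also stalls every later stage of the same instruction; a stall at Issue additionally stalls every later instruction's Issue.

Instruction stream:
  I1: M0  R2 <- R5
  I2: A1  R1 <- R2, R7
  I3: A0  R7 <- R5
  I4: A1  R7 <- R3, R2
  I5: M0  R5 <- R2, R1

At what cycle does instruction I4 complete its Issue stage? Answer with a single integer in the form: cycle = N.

t=1  I1→M0
t=2  I1 RO; I2→A1
t=3  I3→A0
t=4  I3 RO
t=5  I3 EX
t=7  I1 EX
t=8  I1 WR R2
t=9  I2 RO
t=10  I3 WR R7
t=11  I2 EX
t=12  I2 WR R1
t=13  I4→A1
t=14  I4 RO; I5→M0
t=15  I5 RO
t=16  I4 EX
t=17  I4 WR R7
t=20  I5 EX
t=21  I5 WR R5

cycle = 13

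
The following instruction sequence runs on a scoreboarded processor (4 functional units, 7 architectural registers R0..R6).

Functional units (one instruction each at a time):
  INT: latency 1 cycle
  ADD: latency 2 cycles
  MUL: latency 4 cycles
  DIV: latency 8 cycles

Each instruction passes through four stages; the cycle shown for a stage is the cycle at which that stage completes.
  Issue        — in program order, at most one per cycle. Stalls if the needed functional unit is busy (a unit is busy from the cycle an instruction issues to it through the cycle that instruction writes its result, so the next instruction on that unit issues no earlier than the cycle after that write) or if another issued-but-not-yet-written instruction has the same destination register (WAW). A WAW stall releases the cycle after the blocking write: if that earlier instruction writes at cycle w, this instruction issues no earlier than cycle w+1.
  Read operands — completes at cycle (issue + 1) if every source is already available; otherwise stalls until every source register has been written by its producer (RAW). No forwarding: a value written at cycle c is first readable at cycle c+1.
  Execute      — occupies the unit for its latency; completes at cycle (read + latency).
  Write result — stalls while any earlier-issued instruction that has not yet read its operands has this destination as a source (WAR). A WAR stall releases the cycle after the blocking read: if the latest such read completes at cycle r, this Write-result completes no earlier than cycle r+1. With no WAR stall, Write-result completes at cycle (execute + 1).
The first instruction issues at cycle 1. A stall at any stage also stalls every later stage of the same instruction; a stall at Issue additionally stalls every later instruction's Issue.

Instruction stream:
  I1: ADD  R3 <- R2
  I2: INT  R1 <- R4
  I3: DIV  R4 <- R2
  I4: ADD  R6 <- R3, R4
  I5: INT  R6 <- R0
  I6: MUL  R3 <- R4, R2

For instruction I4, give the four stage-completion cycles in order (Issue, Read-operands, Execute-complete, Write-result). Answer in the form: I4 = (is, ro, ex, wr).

I1: IS=1 RO=2 EX=4 WR=5
I2: IS=2 RO=3 EX=4 WR=5
I3: IS=3 RO=4 EX=12 WR=13
I4: IS=6 RO=14 EX=16 WR=17  [struct: ADD busy until I1 writes@5; RAW R4: wait I3 write@13]
I5: IS=18 RO=19 EX=20 WR=21  [WAW R6: wait I4 write@17]
I6: IS=19 RO=20 EX=24 WR=25

I4 = (6, 14, 16, 17)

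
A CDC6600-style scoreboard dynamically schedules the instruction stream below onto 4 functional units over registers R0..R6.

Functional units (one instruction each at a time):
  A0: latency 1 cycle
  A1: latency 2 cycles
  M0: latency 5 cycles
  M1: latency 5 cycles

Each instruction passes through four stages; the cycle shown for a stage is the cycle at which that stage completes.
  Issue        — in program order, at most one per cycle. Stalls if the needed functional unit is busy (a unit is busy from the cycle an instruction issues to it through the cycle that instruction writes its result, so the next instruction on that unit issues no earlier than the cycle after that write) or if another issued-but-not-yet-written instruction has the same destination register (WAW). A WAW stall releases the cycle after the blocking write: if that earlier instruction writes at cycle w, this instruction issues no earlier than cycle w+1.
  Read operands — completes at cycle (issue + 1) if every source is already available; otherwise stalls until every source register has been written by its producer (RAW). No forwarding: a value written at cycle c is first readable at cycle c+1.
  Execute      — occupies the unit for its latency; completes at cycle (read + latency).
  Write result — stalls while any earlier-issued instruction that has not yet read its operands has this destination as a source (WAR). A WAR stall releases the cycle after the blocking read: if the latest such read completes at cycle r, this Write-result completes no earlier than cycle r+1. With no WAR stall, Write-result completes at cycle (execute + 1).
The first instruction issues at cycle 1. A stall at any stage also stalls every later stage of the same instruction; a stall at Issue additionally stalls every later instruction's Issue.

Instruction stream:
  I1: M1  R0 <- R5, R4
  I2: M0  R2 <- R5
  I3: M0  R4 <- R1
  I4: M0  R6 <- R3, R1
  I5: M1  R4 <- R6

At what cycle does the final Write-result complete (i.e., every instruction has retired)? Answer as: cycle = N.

c1: issue I1 (M1)
c2: I1 read-ops, issue I2 (M0)
c3: I2 read-ops
c7: I1 finished on M1
c8: I1→R0, I2 finished on M0
c9: I2→R2
c10: issue I3 (M0)
c11: I3 read-ops
c16: I3 finished on M0
c17: I3→R4
c18: issue I4 (M0)
c19: I4 read-ops, issue I5 (M1)
c24: I4 finished on M0
c25: I4→R6
c26: I5 read-ops
c31: I5 finished on M1
c32: I5→R4

cycle = 32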